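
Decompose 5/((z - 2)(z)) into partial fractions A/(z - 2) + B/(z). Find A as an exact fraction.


Step 1: Multiply both sides by (z - 2) and set z = 2
Step 2: A = 5 / (2 - 0)
Step 3: A = 5 / 2
Step 4: A = 5/2

5/2


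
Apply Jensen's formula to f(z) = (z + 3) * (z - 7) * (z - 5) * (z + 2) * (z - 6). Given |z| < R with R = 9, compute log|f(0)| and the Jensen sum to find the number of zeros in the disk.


Jensen's formula: (1/2pi)*integral log|f(Re^it)|dt = log|f(0)| + sum_{|a_k|<R} log(R/|a_k|)
Step 1: f(0) = 3 * (-7) * (-5) * 2 * (-6) = -1260
Step 2: log|f(0)| = log|-3| + log|7| + log|5| + log|-2| + log|6| = 7.1389
Step 3: Zeros inside |z| < 9: -3, 7, 5, -2, 6
Step 4: Jensen sum = log(9/3) + log(9/7) + log(9/5) + log(9/2) + log(9/6) = 3.8473
Step 5: n(R) = number of terms in the Jensen sum = count of zeros inside |z| < 9 = 5

5


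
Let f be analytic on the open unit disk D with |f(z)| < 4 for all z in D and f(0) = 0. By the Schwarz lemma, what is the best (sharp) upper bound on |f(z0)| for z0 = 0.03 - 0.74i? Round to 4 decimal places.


Step 1: g = f/4 maps D -> D with g(0) = 0, so by the Schwarz lemma |g(z)| <= |z|, i.e. |f(z)| <= 4|z|; this is sharp (f(z) = 4z).
Step 2: |z0|^2 = 0.03^2 + (-0.74)^2 = 0.5485
Step 3: |z0| = sqrt(0.5485) = 0.740608
Step 4: Best bound = 4 * |z0| = 4 * 0.740608 = 2.9624

2.9624


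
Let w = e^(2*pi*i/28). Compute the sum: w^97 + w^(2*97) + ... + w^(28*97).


Step 1: The sum sum_{j=1}^{n} w^(k*j) equals n if n | k, else 0.
Step 2: Here n = 28, k = 97
Step 3: Does n divide k? 28 | 97 -> False
Step 4: Sum = 0

0


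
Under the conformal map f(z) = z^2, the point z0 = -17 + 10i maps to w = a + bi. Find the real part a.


Step 1: z0 = -17 + 10i
Step 2: z0^2 = (-17)^2 - 10^2 - 340i
Step 3: real part = 289 - 100 = 189

189


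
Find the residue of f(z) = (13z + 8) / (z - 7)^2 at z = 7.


Step 1: Pole of order 2 at z = 7
Step 2: Res = lim d/dz [(z - 7)^2 * f(z)] as z -> 7
Step 3: (z - 7)^2 * f(z) = 13z + 8
Step 4: d/dz[13z + 8] = 13

13


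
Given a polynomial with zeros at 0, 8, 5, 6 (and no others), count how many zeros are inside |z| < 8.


Step 1: Check each root:
  z = 0: |0| = 0 < 8
  z = 8: |8| = 8 >= 8
  z = 5: |5| = 5 < 8
  z = 6: |6| = 6 < 8
Step 2: Count = 3

3


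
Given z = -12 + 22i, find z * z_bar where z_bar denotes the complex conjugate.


Step 1: conj(z) = -12 - 22i
Step 2: z * conj(z) = (-12)^2 + 22^2
Step 3: = 144 + 484 = 628

628


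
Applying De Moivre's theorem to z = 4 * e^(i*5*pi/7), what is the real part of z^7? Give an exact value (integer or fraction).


Step 1: By De Moivre's theorem, z^7 = 4^7 * e^(i*7*5*pi/7) = 16384 * (cos(5*pi) + i*sin(5*pi))
Step 2: |z|^7 = 4^7 = 16384
Step 3: Reduce the angle mod 2*pi: 5*pi - 4*pi = pi
Step 4: cos(pi) = -1
Step 5: Re(z^7) = 16384 * (-1) = -16384

-16384


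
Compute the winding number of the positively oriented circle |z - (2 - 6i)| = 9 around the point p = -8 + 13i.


Step 1: Center c = (2, -6), radius = 9
Step 2: |p - c|^2 = (-10)^2 + 19^2 = 461
Step 3: r^2 = 81
Step 4: |p-c| > r so winding number = 0

0


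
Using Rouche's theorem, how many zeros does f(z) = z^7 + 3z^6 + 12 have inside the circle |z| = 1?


Step 1: On |z| = 1 the three terms have sizes |z^7| = 1^7 = 1, |3z^6| = 3*1^6 = 3, |12| = 12
Step 2: The dominant term is g(z) = 12; let h(z) = z^7 + 3z^6 so f = g + h
Step 3: On |z| = 1: |g| = 12 and |h| <= 1 + 3 = 4
Step 4: Since 12 > 4, |h| < |g| on |z| = 1, so by Rouche f has the same number of zeros as g inside |z| < 1
Step 5: g(z) = 12 is a nonzero constant with no zeros inside |z| < 1. Answer = 0

0


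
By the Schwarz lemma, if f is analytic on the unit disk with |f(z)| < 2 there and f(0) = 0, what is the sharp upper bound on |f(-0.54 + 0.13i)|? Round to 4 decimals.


Step 1: g = f/2 maps D -> D with g(0) = 0, so by the Schwarz lemma |g(z)| <= |z|, i.e. |f(z)| <= 2|z|; this is sharp (f(z) = 2z).
Step 2: |z0|^2 = (-0.54)^2 + 0.13^2 = 0.3085
Step 3: |z0| = sqrt(0.3085) = 0.555428
Step 4: Best bound = 2 * |z0| = 2 * 0.555428 = 1.1109

1.1109


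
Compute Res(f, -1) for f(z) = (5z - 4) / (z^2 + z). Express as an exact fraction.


Step 1: Q(z) = z^2 + z = (z + 1)(z)
Step 2: Q'(z) = 2z + 1
Step 3: Q'(-1) = -1, P(-1) = -9
Step 4: Res = P(-1)/Q'(-1) = -9/(-1) = 9

9


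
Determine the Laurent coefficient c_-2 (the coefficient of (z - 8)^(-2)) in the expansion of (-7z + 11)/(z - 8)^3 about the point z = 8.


Step 1: Write the numerator in powers of (z - 8): -7z + 11 = -7(z - 8) + (-7*8 + 11) = -7(z - 8) - 45
Step 2: Divide by (z - 8)^3: f(z) = -45(z - 8)^(-3) - 7(z - 8)^(-2)
Step 3: This finite sum is the Laurent series of f about z = 8.
Step 4: Coefficient of (z - 8)^(-2) = coefficient of (z - 8) in the re-centred numerator = -7

-7


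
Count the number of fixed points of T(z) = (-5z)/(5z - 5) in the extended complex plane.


Step 1: Fixed points satisfy T(z) = z
Step 2: 5z^2 = 0
Step 3: Discriminant = 0^2 - 4*5*0 = 0
Step 4: Number of fixed points = 1

1


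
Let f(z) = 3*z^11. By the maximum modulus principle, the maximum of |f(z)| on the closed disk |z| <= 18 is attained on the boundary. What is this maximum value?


Step 1: On |z| = 18, |f(z)| = 3 * |z|^11 = 3 * 18^11
Step 2: By maximum modulus principle, maximum is on boundary.
Step 3: Maximum = 3 * 64268410079232 = 192805230237696

192805230237696


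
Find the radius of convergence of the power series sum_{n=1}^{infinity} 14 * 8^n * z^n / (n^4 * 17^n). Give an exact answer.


Step 1: General term a_n = 14 * 8^n / (n^4 * 17^n)
Step 2: By the root test, |a_n|^(1/n) = 14^(1/n) * 8 / (n^(4/n) * 17) -> 8/17 as n -> infinity (since 14^(1/n) -> 1 and n^(4/n) -> 1)
Step 3: R = 1/lim|a_n|^(1/n) = 17/8

17/8


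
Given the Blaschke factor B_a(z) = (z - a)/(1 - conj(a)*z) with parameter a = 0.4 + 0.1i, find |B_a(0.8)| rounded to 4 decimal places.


Step 1: Numerator z0 - a = 0.8 - (0.4 + 0.1i) = 0.4 - 0.1i
Step 2: Denominator 1 - conj(a)*z0 = 1 - (0.4 - 0.1i)*0.8 = 0.68 + 0.08i
Step 3: |z0 - a|^2 = 0.4^2 + (-0.1)^2 = 0.17; |1 - conj(a)*z0|^2 = 0.68^2 + 0.08^2 = 0.4688
Step 4: |B_a(0.8)| = sqrt(0.17 / 0.4688) = sqrt(0.362628)
Step 5: = 0.6022

0.6022


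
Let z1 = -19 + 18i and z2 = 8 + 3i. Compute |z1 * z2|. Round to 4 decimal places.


Step 1: |z1| = sqrt((-19)^2 + 18^2) = sqrt(685)
Step 2: |z2| = sqrt(8^2 + 3^2) = sqrt(73)
Step 3: |z1*z2| = |z1|*|z2| = sqrt(685) * sqrt(73) = sqrt(685 * 73) = sqrt(50005)
Step 4: = 223.618

223.618


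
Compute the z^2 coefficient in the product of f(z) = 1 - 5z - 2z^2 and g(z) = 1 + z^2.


Step 1: z^2 term in f*g comes from: (1)*(z^2) + (-5z)*(0) + (-2z^2)*(1)
Step 2: = 1 + 0 - 2
Step 3: = -1

-1


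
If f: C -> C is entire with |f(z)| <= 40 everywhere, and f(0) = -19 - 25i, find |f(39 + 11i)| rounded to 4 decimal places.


Step 1: By Liouville's theorem, a bounded entire function is constant.
Step 2: f(z) = f(0) = -19 - 25i for all z.
Step 3: |f(w)| = |-19 - 25i| = sqrt(361 + 625)
Step 4: = 31.4006

31.4006


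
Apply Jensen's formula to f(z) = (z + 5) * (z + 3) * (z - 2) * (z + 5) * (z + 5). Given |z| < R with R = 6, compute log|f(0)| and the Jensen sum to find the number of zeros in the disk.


Jensen's formula: (1/2pi)*integral log|f(Re^it)|dt = log|f(0)| + sum_{|a_k|<R} log(R/|a_k|)
Step 1: f(0) = 5 * 3 * (-2) * 5 * 5 = -750
Step 2: log|f(0)| = log|-5| + log|-3| + log|2| + log|-5| + log|-5| = 6.6201
Step 3: Zeros inside |z| < 6: -5, -3, 2, -5, -5
Step 4: Jensen sum = log(6/5) + log(6/3) + log(6/2) + log(6/5) + log(6/5) = 2.3387
Step 5: n(R) = number of terms in the Jensen sum = count of zeros inside |z| < 6 = 5

5


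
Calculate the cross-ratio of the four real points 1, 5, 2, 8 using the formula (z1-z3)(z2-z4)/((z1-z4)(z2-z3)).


Step 1: (z1-z3)(z2-z4) = (-1) * (-3) = 3
Step 2: (z1-z4)(z2-z3) = (-7) * 3 = -21
Step 3: Cross-ratio = -3/21 = -1/7

-1/7


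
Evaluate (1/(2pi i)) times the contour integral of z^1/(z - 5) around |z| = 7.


Step 1: f(z) = z^1, a = 5 is inside |z| = 7
Step 2: By Cauchy integral formula: (1/(2pi*i)) * integral = f(a)
Step 3: f(5) = 5^1 = 5

5


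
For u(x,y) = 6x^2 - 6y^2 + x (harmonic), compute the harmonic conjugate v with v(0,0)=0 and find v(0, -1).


Step 1: v_x = -u_y = 12y + 0
Step 2: v_y = u_x = 12x + 1
Step 3: v = 12xy + y + C
Step 4: v(0,0) = 0 => C = 0
Step 5: v(0, -1) = -1

-1


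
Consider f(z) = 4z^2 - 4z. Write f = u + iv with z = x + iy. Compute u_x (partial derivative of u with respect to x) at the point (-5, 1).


Step 1: f(z) = 4(x+iy)^2 - 4(x+iy) + 0
Step 2: u = 4(x^2 - y^2) - 4x + 0
Step 3: u_x = 8x - 4
Step 4: At (-5, 1): u_x = -40 - 4 = -44

-44


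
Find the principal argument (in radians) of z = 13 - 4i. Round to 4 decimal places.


Step 1: z = 13 - 4i
Step 2: arg(z) = atan2(-4, 13)
Step 3: arg(z) = -0.2985

-0.2985


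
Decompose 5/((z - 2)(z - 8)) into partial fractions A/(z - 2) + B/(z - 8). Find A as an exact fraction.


Step 1: Multiply both sides by (z - 2) and set z = 2
Step 2: A = 5 / (2 - 8)
Step 3: A = 5 / (-6)
Step 4: A = -5/6

-5/6


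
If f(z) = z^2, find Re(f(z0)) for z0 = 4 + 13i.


Step 1: z0 = 4 + 13i
Step 2: z0^2 = 4^2 - 13^2 + 104i
Step 3: real part = 16 - 169 = -153

-153


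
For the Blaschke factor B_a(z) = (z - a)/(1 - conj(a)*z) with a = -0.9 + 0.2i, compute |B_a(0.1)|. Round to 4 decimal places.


Step 1: Numerator z0 - a = 0.1 - (-0.9 + 0.2i) = 1 - 0.2i
Step 2: Denominator 1 - conj(a)*z0 = 1 - (-0.9 - 0.2i)*0.1 = 1.09 + 0.02i
Step 3: |z0 - a|^2 = 1^2 + (-0.2)^2 = 1.04; |1 - conj(a)*z0|^2 = 1.09^2 + 0.02^2 = 1.1885
Step 4: |B_a(0.1)| = sqrt(1.04 / 1.1885) = sqrt(0.875053)
Step 5: = 0.9354

0.9354


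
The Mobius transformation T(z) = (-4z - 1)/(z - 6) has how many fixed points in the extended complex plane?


Step 1: Fixed points satisfy T(z) = z
Step 2: z^2 - 2z + 1 = 0
Step 3: Discriminant = (-2)^2 - 4*1*1 = 0
Step 4: Number of fixed points = 1

1


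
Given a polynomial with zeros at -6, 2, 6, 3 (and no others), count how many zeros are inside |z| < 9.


Step 1: Check each root:
  z = -6: |-6| = 6 < 9
  z = 2: |2| = 2 < 9
  z = 6: |6| = 6 < 9
  z = 3: |3| = 3 < 9
Step 2: Count = 4

4


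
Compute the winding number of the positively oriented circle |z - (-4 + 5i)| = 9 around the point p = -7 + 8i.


Step 1: Center c = (-4, 5), radius = 9
Step 2: |p - c|^2 = (-3)^2 + 3^2 = 18
Step 3: r^2 = 81
Step 4: |p-c| < r so winding number = 1

1


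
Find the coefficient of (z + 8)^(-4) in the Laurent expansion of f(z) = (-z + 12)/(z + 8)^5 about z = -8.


Step 1: Write the numerator in powers of (z + 8): -z + 12 = -(z + 8) + (-1*(-8) + 12) = -(z + 8) + 20
Step 2: Divide by (z + 8)^5: f(z) = 20(z + 8)^(-5) - (z + 8)^(-4)
Step 3: This finite sum is the Laurent series of f about z = -8.
Step 4: Coefficient of (z + 8)^(-4) = coefficient of (z + 8) in the re-centred numerator = -1

-1


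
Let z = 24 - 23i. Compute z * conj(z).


Step 1: conj(z) = 24 + 23i
Step 2: z * conj(z) = 24^2 + (-23)^2
Step 3: = 576 + 529 = 1105

1105


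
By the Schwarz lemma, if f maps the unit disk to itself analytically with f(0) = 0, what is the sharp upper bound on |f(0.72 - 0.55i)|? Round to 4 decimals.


Step 1: Schwarz lemma: if f: D -> D is analytic with f(0) = 0, then |f(z)| <= |z| for all z in D, and this is sharp (f(z) = z).
Step 2: |z0|^2 = 0.72^2 + (-0.55)^2 = 0.8209
Step 3: |z0| = sqrt(0.8209) = 0.906035
Step 4: Best bound = |z0| = 0.906

0.906


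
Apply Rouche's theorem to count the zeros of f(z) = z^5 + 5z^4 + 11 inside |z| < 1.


Step 1: On |z| = 1 the three terms have sizes |z^5| = 1^5 = 1, |5z^4| = 5*1^4 = 5, |11| = 11
Step 2: The dominant term is g(z) = 11; let h(z) = z^5 + 5z^4 so f = g + h
Step 3: On |z| = 1: |g| = 11 and |h| <= 1 + 5 = 6
Step 4: Since 11 > 6, |h| < |g| on |z| = 1, so by Rouche f has the same number of zeros as g inside |z| < 1
Step 5: g(z) = 11 is a nonzero constant with no zeros inside |z| < 1. Answer = 0

0


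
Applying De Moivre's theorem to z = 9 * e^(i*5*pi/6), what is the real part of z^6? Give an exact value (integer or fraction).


Step 1: By De Moivre's theorem, z^6 = 9^6 * e^(i*6*5*pi/6) = 531441 * (cos(5*pi) + i*sin(5*pi))
Step 2: |z|^6 = 9^6 = 531441
Step 3: Reduce the angle mod 2*pi: 5*pi - 4*pi = pi
Step 4: cos(pi) = -1
Step 5: Re(z^6) = 531441 * (-1) = -531441

-531441


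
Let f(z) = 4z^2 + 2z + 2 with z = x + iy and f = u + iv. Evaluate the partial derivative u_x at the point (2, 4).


Step 1: f(z) = 4(x+iy)^2 + 2(x+iy) + 2
Step 2: u = 4(x^2 - y^2) + 2x + 2
Step 3: u_x = 8x + 2
Step 4: At (2, 4): u_x = 16 + 2 = 18

18


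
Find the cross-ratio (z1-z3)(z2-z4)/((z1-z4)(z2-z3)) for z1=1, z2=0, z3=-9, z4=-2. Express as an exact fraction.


Step 1: (z1-z3)(z2-z4) = 10 * 2 = 20
Step 2: (z1-z4)(z2-z3) = 3 * 9 = 27
Step 3: Cross-ratio = 20/27 = 20/27

20/27


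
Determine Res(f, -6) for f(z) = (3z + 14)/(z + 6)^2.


Step 1: Pole of order 2 at z = -6
Step 2: Res = lim d/dz [(z + 6)^2 * f(z)] as z -> -6
Step 3: (z + 6)^2 * f(z) = 3z + 14
Step 4: d/dz[3z + 14] = 3

3


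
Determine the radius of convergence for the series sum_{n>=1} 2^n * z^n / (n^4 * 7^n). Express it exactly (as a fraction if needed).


Step 1: General term a_n = 2^n / (n^4 * 7^n)
Step 2: By the root test, |a_n|^(1/n) = 2 / (n^(4/n) * 7) -> 2/7 as n -> infinity (since n^(4/n) -> 1)
Step 3: R = 1/lim|a_n|^(1/n) = 7/2

7/2


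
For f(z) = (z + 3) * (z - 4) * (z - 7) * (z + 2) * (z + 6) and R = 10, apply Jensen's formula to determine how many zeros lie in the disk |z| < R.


Jensen's formula: (1/2pi)*integral log|f(Re^it)|dt = log|f(0)| + sum_{|a_k|<R} log(R/|a_k|)
Step 1: f(0) = 3 * (-4) * (-7) * 2 * 6 = 1008
Step 2: log|f(0)| = log|-3| + log|4| + log|7| + log|-2| + log|-6| = 6.9157
Step 3: Zeros inside |z| < 10: -3, 4, 7, -2, -6
Step 4: Jensen sum = log(10/3) + log(10/4) + log(10/7) + log(10/2) + log(10/6) = 4.5972
Step 5: n(R) = number of terms in the Jensen sum = count of zeros inside |z| < 10 = 5

5


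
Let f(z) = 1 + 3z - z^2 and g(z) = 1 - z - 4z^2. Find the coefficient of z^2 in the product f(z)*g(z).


Step 1: z^2 term in f*g comes from: (1)*(-4z^2) + (3z)*(-z) + (-z^2)*(1)
Step 2: = -4 - 3 - 1
Step 3: = -8

-8


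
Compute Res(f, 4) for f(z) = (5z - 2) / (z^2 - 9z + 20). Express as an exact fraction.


Step 1: Q(z) = z^2 - 9z + 20 = (z - 4)(z - 5)
Step 2: Q'(z) = 2z - 9
Step 3: Q'(4) = -1, P(4) = 18
Step 4: Res = P(4)/Q'(4) = 18/(-1) = -18

-18


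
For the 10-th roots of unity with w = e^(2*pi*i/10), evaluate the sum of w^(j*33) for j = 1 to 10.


Step 1: The sum sum_{j=1}^{n} w^(k*j) equals n if n | k, else 0.
Step 2: Here n = 10, k = 33
Step 3: Does n divide k? 10 | 33 -> False
Step 4: Sum = 0

0


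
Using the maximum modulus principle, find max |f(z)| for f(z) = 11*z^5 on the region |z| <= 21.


Step 1: On |z| = 21, |f(z)| = 11 * |z|^5 = 11 * 21^5
Step 2: By maximum modulus principle, maximum is on boundary.
Step 3: Maximum = 11 * 4084101 = 44925111

44925111


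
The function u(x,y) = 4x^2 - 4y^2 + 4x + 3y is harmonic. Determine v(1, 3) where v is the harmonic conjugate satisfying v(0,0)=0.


Step 1: v_x = -u_y = 8y - 3
Step 2: v_y = u_x = 8x + 4
Step 3: v = 8xy - 3x + 4y + C
Step 4: v(0,0) = 0 => C = 0
Step 5: v(1, 3) = 33

33


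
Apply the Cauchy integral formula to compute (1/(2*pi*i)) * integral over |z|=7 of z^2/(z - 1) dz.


Step 1: f(z) = z^2, a = 1 is inside |z| = 7
Step 2: By Cauchy integral formula: (1/(2pi*i)) * integral = f(a)
Step 3: f(1) = 1^2 = 1

1


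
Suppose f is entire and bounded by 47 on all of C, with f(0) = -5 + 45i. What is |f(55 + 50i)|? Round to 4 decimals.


Step 1: By Liouville's theorem, a bounded entire function is constant.
Step 2: f(z) = f(0) = -5 + 45i for all z.
Step 3: |f(w)| = |-5 + 45i| = sqrt(25 + 2025)
Step 4: = 45.2769

45.2769


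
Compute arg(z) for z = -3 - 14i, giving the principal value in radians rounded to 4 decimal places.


Step 1: z = -3 - 14i
Step 2: arg(z) = atan2(-14, -3)
Step 3: arg(z) = -1.7819

-1.7819


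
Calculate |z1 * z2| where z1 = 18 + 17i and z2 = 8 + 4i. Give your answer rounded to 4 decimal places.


Step 1: |z1| = sqrt(18^2 + 17^2) = sqrt(613)
Step 2: |z2| = sqrt(8^2 + 4^2) = sqrt(80)
Step 3: |z1*z2| = |z1|*|z2| = sqrt(613) * sqrt(80) = sqrt(613 * 80) = sqrt(49040)
Step 4: = 221.4498

221.4498


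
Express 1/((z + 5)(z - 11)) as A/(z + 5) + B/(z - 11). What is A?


Step 1: Multiply both sides by (z + 5) and set z = -5
Step 2: A = 1 / (-5 - 11)
Step 3: A = 1 / (-16)
Step 4: A = -1/16

-1/16


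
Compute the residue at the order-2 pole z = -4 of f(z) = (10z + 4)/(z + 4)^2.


Step 1: Pole of order 2 at z = -4
Step 2: Res = lim d/dz [(z + 4)^2 * f(z)] as z -> -4
Step 3: (z + 4)^2 * f(z) = 10z + 4
Step 4: d/dz[10z + 4] = 10

10


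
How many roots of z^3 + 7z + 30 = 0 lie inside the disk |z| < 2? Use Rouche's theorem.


Step 1: On |z| = 2 the three terms have sizes |z^3| = 2^3 = 8, |7z| = 7*2 = 14, |30| = 30
Step 2: The dominant term is g(z) = 30; let h(z) = z^3 + 7z so f = g + h
Step 3: On |z| = 2: |g| = 30 and |h| <= 8 + 14 = 22
Step 4: Since 30 > 22, |h| < |g| on |z| = 2, so by Rouche f has the same number of zeros as g inside |z| < 2
Step 5: g(z) = 30 is a nonzero constant with no zeros inside |z| < 2. Answer = 0

0


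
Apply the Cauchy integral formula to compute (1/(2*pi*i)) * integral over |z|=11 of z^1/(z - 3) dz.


Step 1: f(z) = z^1, a = 3 is inside |z| = 11
Step 2: By Cauchy integral formula: (1/(2pi*i)) * integral = f(a)
Step 3: f(3) = 3^1 = 3

3


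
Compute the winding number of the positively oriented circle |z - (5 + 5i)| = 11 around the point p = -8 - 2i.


Step 1: Center c = (5, 5), radius = 11
Step 2: |p - c|^2 = (-13)^2 + (-7)^2 = 218
Step 3: r^2 = 121
Step 4: |p-c| > r so winding number = 0

0


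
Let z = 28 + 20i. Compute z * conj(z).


Step 1: conj(z) = 28 - 20i
Step 2: z * conj(z) = 28^2 + 20^2
Step 3: = 784 + 400 = 1184

1184


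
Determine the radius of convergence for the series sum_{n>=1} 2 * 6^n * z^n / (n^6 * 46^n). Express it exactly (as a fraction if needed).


Step 1: General term a_n = 2 * 6^n / (n^6 * 46^n)
Step 2: By the root test, |a_n|^(1/n) = 2^(1/n) * 6 / (n^(6/n) * 46) -> 6/46 as n -> infinity (since 2^(1/n) -> 1 and n^(6/n) -> 1)
Step 3: R = 1/lim|a_n|^(1/n) = 46/6 = 23/3

23/3


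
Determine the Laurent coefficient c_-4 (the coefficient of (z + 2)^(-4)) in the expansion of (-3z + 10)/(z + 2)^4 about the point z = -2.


Step 1: Write the numerator in powers of (z + 2): -3z + 10 = -3(z + 2) + (-3*(-2) + 10) = -3(z + 2) + 16
Step 2: Divide by (z + 2)^4: f(z) = 16(z + 2)^(-4) - 3(z + 2)^(-3)
Step 3: This finite sum is the Laurent series of f about z = -2.
Step 4: Coefficient of (z + 2)^(-4) = -3*(-2) + 10 = 16

16


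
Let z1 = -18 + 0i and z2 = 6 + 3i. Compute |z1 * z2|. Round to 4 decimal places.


Step 1: |z1| = sqrt((-18)^2 + 0^2) = sqrt(324)
Step 2: |z2| = sqrt(6^2 + 3^2) = sqrt(45)
Step 3: |z1*z2| = |z1|*|z2| = sqrt(324) * sqrt(45) = sqrt(324 * 45) = sqrt(14580)
Step 4: = 120.7477

120.7477


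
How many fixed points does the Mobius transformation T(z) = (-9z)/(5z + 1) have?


Step 1: Fixed points satisfy T(z) = z
Step 2: 5z^2 + 10z = 0
Step 3: Discriminant = 10^2 - 4*5*0 = 100
Step 4: Number of fixed points = 2

2


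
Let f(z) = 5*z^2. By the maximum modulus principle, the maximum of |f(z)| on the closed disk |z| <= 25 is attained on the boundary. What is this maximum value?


Step 1: On |z| = 25, |f(z)| = 5 * |z|^2 = 5 * 25^2
Step 2: By maximum modulus principle, maximum is on boundary.
Step 3: Maximum = 5 * 625 = 3125

3125


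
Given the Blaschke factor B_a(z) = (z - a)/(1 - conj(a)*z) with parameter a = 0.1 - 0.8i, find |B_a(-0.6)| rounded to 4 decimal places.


Step 1: Numerator z0 - a = -0.6 - (0.1 - 0.8i) = -0.7 + 0.8i
Step 2: Denominator 1 - conj(a)*z0 = 1 - (0.1 + 0.8i)*(-0.6) = 1.06 + 0.48i
Step 3: |z0 - a|^2 = (-0.7)^2 + 0.8^2 = 1.13; |1 - conj(a)*z0|^2 = 1.06^2 + 0.48^2 = 1.354
Step 4: |B_a(-0.6)| = sqrt(1.13 / 1.354) = sqrt(0.834564)
Step 5: = 0.9135

0.9135


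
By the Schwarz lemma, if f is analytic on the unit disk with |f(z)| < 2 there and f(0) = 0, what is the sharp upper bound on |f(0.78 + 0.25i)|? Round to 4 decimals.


Step 1: g = f/2 maps D -> D with g(0) = 0, so by the Schwarz lemma |g(z)| <= |z|, i.e. |f(z)| <= 2|z|; this is sharp (f(z) = 2z).
Step 2: |z0|^2 = 0.78^2 + 0.25^2 = 0.6709
Step 3: |z0| = sqrt(0.6709) = 0.819085
Step 4: Best bound = 2 * |z0| = 2 * 0.819085 = 1.6382

1.6382


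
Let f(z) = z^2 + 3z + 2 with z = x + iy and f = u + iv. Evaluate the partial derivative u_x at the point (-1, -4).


Step 1: f(z) = (x+iy)^2 + 3(x+iy) + 2
Step 2: u = (x^2 - y^2) + 3x + 2
Step 3: u_x = 2x + 3
Step 4: At (-1, -4): u_x = -2 + 3 = 1

1


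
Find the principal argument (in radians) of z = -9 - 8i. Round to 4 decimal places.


Step 1: z = -9 - 8i
Step 2: arg(z) = atan2(-8, -9)
Step 3: arg(z) = -2.415

-2.415


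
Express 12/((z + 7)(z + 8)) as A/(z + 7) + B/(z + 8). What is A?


Step 1: Multiply both sides by (z + 7) and set z = -7
Step 2: A = 12 / (-7 + 8)
Step 3: A = 12 / 1
Step 4: A = 12

12


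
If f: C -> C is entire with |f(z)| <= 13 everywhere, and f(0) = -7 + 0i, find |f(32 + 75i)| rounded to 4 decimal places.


Step 1: By Liouville's theorem, a bounded entire function is constant.
Step 2: f(z) = f(0) = -7 + 0i for all z.
Step 3: |f(w)| = |-7 + 0i| = sqrt(49 + 0)
Step 4: = 7.0

7.0


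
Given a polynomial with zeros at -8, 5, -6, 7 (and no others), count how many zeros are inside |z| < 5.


Step 1: Check each root:
  z = -8: |-8| = 8 >= 5
  z = 5: |5| = 5 >= 5
  z = -6: |-6| = 6 >= 5
  z = 7: |7| = 7 >= 5
Step 2: Count = 0

0


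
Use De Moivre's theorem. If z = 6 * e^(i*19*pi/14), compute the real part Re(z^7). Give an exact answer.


Step 1: By De Moivre's theorem, z^7 = 6^7 * e^(i*7*19*pi/14) = 279936 * (cos(19*pi/2) + i*sin(19*pi/2))
Step 2: |z|^7 = 6^7 = 279936
Step 3: Reduce the angle mod 2*pi: 19*pi/2 - 8*pi = 3*pi/2
Step 4: cos(3*pi/2) = 0
Step 5: Re(z^7) = 279936 * 0 = 0

0


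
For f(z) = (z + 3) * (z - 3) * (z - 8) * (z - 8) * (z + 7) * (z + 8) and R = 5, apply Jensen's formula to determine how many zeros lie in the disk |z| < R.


Jensen's formula: (1/2pi)*integral log|f(Re^it)|dt = log|f(0)| + sum_{|a_k|<R} log(R/|a_k|)
Step 1: f(0) = 3 * (-3) * (-8) * (-8) * 7 * 8 = -32256
Step 2: log|f(0)| = log|-3| + log|3| + log|8| + log|8| + log|-7| + log|-8| = 10.3815
Step 3: Zeros inside |z| < 5: -3, 3
Step 4: Jensen sum = log(5/3) + log(5/3) = 1.0217
Step 5: n(R) = number of terms in the Jensen sum = count of zeros inside |z| < 5 = 2

2


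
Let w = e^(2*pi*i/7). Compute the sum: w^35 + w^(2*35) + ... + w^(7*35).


Step 1: The sum sum_{j=1}^{n} w^(k*j) equals n if n | k, else 0.
Step 2: Here n = 7, k = 35
Step 3: Does n divide k? 7 | 35 -> True
Step 4: Sum = 7

7


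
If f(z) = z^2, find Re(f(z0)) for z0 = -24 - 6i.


Step 1: z0 = -24 - 6i
Step 2: z0^2 = (-24)^2 - (-6)^2 + 288i
Step 3: real part = 576 - 36 = 540

540


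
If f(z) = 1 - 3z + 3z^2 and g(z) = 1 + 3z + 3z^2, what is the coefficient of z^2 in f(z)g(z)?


Step 1: z^2 term in f*g comes from: (1)*(3z^2) + (-3z)*(3z) + (3z^2)*(1)
Step 2: = 3 - 9 + 3
Step 3: = -3

-3


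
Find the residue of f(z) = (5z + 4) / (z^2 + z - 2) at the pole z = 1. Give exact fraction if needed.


Step 1: Q(z) = z^2 + z - 2 = (z - 1)(z + 2)
Step 2: Q'(z) = 2z + 1
Step 3: Q'(1) = 3, P(1) = 9
Step 4: Res = P(1)/Q'(1) = 9/3 = 3

3


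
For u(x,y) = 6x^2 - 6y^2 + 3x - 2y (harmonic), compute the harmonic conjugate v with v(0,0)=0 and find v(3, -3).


Step 1: v_x = -u_y = 12y + 2
Step 2: v_y = u_x = 12x + 3
Step 3: v = 12xy + 2x + 3y + C
Step 4: v(0,0) = 0 => C = 0
Step 5: v(3, -3) = -111

-111


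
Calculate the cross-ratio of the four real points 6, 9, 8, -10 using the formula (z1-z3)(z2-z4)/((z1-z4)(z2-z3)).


Step 1: (z1-z3)(z2-z4) = (-2) * 19 = -38
Step 2: (z1-z4)(z2-z3) = 16 * 1 = 16
Step 3: Cross-ratio = -38/16 = -19/8

-19/8


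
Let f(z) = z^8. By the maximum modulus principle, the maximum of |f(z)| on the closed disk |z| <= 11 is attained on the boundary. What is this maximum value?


Step 1: On |z| = 11, |f(z)| = |z|^8 = 11^8
Step 2: By maximum modulus principle, maximum is on boundary.
Step 3: Maximum = 214358881 = 214358881

214358881


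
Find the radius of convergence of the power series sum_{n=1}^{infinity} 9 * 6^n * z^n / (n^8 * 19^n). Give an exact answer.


Step 1: General term a_n = 9 * 6^n / (n^8 * 19^n)
Step 2: By the root test, |a_n|^(1/n) = 9^(1/n) * 6 / (n^(8/n) * 19) -> 6/19 as n -> infinity (since 9^(1/n) -> 1 and n^(8/n) -> 1)
Step 3: R = 1/lim|a_n|^(1/n) = 19/6

19/6


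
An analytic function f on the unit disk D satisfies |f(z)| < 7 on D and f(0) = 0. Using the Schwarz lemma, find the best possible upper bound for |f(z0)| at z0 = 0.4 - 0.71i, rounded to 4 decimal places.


Step 1: g = f/7 maps D -> D with g(0) = 0, so by the Schwarz lemma |g(z)| <= |z|, i.e. |f(z)| <= 7|z|; this is sharp (f(z) = 7z).
Step 2: |z0|^2 = 0.4^2 + (-0.71)^2 = 0.6641
Step 3: |z0| = sqrt(0.6641) = 0.814923
Step 4: Best bound = 7 * |z0| = 7 * 0.814923 = 5.7045

5.7045


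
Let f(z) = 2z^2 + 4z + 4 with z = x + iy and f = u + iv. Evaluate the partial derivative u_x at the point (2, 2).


Step 1: f(z) = 2(x+iy)^2 + 4(x+iy) + 4
Step 2: u = 2(x^2 - y^2) + 4x + 4
Step 3: u_x = 4x + 4
Step 4: At (2, 2): u_x = 8 + 4 = 12

12


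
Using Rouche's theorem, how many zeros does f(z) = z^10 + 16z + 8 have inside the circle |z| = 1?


Step 1: On |z| = 1 the three terms have sizes |z^10| = 1^10 = 1, |16z| = 16*1 = 16, |8| = 8
Step 2: The dominant term is g(z) = 16z; let h(z) = z^10 + 8 so f = g + h
Step 3: On |z| = 1: |g| = 16 and |h| <= 1 + 8 = 9
Step 4: Since 16 > 9, |h| < |g| on |z| = 1, so by Rouche f has the same number of zeros as g inside |z| < 1
Step 5: g(z) = 16z has 1 zero (at the origin, multiplicity 1) inside |z| < 1. Answer = 1

1


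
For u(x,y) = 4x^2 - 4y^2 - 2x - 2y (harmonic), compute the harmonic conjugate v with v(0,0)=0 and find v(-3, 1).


Step 1: v_x = -u_y = 8y + 2
Step 2: v_y = u_x = 8x - 2
Step 3: v = 8xy + 2x - 2y + C
Step 4: v(0,0) = 0 => C = 0
Step 5: v(-3, 1) = -32

-32


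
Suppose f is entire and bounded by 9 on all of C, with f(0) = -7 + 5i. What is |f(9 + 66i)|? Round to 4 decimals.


Step 1: By Liouville's theorem, a bounded entire function is constant.
Step 2: f(z) = f(0) = -7 + 5i for all z.
Step 3: |f(w)| = |-7 + 5i| = sqrt(49 + 25)
Step 4: = 8.6023

8.6023


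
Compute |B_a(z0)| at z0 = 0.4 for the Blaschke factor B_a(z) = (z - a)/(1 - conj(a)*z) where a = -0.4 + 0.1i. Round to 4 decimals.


Step 1: Numerator z0 - a = 0.4 - (-0.4 + 0.1i) = 0.8 - 0.1i
Step 2: Denominator 1 - conj(a)*z0 = 1 - (-0.4 - 0.1i)*0.4 = 1.16 + 0.04i
Step 3: |z0 - a|^2 = 0.8^2 + (-0.1)^2 = 0.65; |1 - conj(a)*z0|^2 = 1.16^2 + 0.04^2 = 1.3472
Step 4: |B_a(0.4)| = sqrt(0.65 / 1.3472) = sqrt(0.482482)
Step 5: = 0.6946

0.6946


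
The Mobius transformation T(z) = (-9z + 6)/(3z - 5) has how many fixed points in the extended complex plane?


Step 1: Fixed points satisfy T(z) = z
Step 2: 3z^2 + 4z - 6 = 0
Step 3: Discriminant = 4^2 - 4*3*(-6) = 88
Step 4: Number of fixed points = 2

2


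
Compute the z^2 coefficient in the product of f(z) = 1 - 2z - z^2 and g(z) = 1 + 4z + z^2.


Step 1: z^2 term in f*g comes from: (1)*(z^2) + (-2z)*(4z) + (-z^2)*(1)
Step 2: = 1 - 8 - 1
Step 3: = -8

-8


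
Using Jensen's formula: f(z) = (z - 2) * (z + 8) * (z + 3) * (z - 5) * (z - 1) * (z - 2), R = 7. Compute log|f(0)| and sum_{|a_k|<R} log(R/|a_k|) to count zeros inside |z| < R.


Jensen's formula: (1/2pi)*integral log|f(Re^it)|dt = log|f(0)| + sum_{|a_k|<R} log(R/|a_k|)
Step 1: f(0) = (-2) * 8 * 3 * (-5) * (-1) * (-2) = 480
Step 2: log|f(0)| = log|2| + log|-8| + log|-3| + log|5| + log|1| + log|2| = 6.1738
Step 3: Zeros inside |z| < 7: 2, -3, 5, 1, 2
Step 4: Jensen sum = log(7/2) + log(7/3) + log(7/5) + log(7/1) + log(7/2) = 5.6352
Step 5: n(R) = number of terms in the Jensen sum = count of zeros inside |z| < 7 = 5

5


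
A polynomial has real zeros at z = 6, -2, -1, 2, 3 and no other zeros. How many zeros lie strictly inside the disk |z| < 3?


Step 1: Check each root:
  z = 6: |6| = 6 >= 3
  z = -2: |-2| = 2 < 3
  z = -1: |-1| = 1 < 3
  z = 2: |2| = 2 < 3
  z = 3: |3| = 3 >= 3
Step 2: Count = 3

3


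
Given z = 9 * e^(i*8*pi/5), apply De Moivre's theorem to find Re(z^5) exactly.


Step 1: By De Moivre's theorem, z^5 = 9^5 * e^(i*5*8*pi/5) = 59049 * (cos(8*pi) + i*sin(8*pi))
Step 2: |z|^5 = 9^5 = 59049
Step 3: Reduce the angle mod 2*pi: 8*pi - 8*pi = 0
Step 4: cos(0) = 1
Step 5: Re(z^5) = 59049 * 1 = 59049

59049


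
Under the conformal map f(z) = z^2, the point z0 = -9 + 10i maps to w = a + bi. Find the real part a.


Step 1: z0 = -9 + 10i
Step 2: z0^2 = (-9)^2 - 10^2 - 180i
Step 3: real part = 81 - 100 = -19

-19


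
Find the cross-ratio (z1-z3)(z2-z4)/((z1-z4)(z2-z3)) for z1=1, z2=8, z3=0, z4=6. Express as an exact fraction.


Step 1: (z1-z3)(z2-z4) = 1 * 2 = 2
Step 2: (z1-z4)(z2-z3) = (-5) * 8 = -40
Step 3: Cross-ratio = -2/40 = -1/20

-1/20


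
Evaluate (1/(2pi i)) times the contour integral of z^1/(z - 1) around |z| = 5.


Step 1: f(z) = z^1, a = 1 is inside |z| = 5
Step 2: By Cauchy integral formula: (1/(2pi*i)) * integral = f(a)
Step 3: f(1) = 1^1 = 1

1


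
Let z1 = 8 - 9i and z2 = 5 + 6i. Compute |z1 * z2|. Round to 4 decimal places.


Step 1: |z1| = sqrt(8^2 + (-9)^2) = sqrt(145)
Step 2: |z2| = sqrt(5^2 + 6^2) = sqrt(61)
Step 3: |z1*z2| = |z1|*|z2| = sqrt(145) * sqrt(61) = sqrt(145 * 61) = sqrt(8845)
Step 4: = 94.0479

94.0479


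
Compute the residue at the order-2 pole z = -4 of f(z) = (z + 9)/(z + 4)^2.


Step 1: Pole of order 2 at z = -4
Step 2: Res = lim d/dz [(z + 4)^2 * f(z)] as z -> -4
Step 3: (z + 4)^2 * f(z) = z + 9
Step 4: d/dz[z + 9] = 1

1


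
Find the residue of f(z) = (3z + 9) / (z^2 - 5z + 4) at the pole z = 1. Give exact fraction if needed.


Step 1: Q(z) = z^2 - 5z + 4 = (z - 1)(z - 4)
Step 2: Q'(z) = 2z - 5
Step 3: Q'(1) = -3, P(1) = 12
Step 4: Res = P(1)/Q'(1) = 12/(-3) = -4

-4


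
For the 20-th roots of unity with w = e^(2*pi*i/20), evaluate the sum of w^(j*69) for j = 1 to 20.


Step 1: The sum sum_{j=1}^{n} w^(k*j) equals n if n | k, else 0.
Step 2: Here n = 20, k = 69
Step 3: Does n divide k? 20 | 69 -> False
Step 4: Sum = 0

0


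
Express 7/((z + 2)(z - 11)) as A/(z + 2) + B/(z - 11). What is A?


Step 1: Multiply both sides by (z + 2) and set z = -2
Step 2: A = 7 / (-2 - 11)
Step 3: A = 7 / (-13)
Step 4: A = -7/13

-7/13


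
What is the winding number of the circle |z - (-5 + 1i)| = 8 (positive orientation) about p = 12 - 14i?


Step 1: Center c = (-5, 1), radius = 8
Step 2: |p - c|^2 = 17^2 + (-15)^2 = 514
Step 3: r^2 = 64
Step 4: |p-c| > r so winding number = 0

0


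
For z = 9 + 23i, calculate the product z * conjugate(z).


Step 1: conj(z) = 9 - 23i
Step 2: z * conj(z) = 9^2 + 23^2
Step 3: = 81 + 529 = 610

610


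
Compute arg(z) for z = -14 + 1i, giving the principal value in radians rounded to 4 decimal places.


Step 1: z = -14 + 1i
Step 2: arg(z) = atan2(1, -14)
Step 3: arg(z) = 3.0703

3.0703


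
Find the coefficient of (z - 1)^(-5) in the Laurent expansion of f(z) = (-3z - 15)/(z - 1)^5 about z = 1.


Step 1: Write the numerator in powers of (z - 1): -3z - 15 = -3(z - 1) + (-3*1 - 15) = -3(z - 1) - 18
Step 2: Divide by (z - 1)^5: f(z) = -18(z - 1)^(-5) - 3(z - 1)^(-4)
Step 3: This finite sum is the Laurent series of f about z = 1.
Step 4: Coefficient of (z - 1)^(-5) = -3*1 - 15 = -18

-18


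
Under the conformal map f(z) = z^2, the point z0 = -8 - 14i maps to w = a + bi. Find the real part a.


Step 1: z0 = -8 - 14i
Step 2: z0^2 = (-8)^2 - (-14)^2 + 224i
Step 3: real part = 64 - 196 = -132

-132


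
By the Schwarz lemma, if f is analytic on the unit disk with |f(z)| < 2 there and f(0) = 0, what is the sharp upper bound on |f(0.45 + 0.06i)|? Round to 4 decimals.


Step 1: g = f/2 maps D -> D with g(0) = 0, so by the Schwarz lemma |g(z)| <= |z|, i.e. |f(z)| <= 2|z|; this is sharp (f(z) = 2z).
Step 2: |z0|^2 = 0.45^2 + 0.06^2 = 0.2061
Step 3: |z0| = sqrt(0.2061) = 0.453982
Step 4: Best bound = 2 * |z0| = 2 * 0.453982 = 0.908

0.908


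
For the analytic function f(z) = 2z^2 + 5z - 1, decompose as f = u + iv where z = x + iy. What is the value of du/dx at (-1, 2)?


Step 1: f(z) = 2(x+iy)^2 + 5(x+iy) - 1
Step 2: u = 2(x^2 - y^2) + 5x - 1
Step 3: u_x = 4x + 5
Step 4: At (-1, 2): u_x = -4 + 5 = 1

1


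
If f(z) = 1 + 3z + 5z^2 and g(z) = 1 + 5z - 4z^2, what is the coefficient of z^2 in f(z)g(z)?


Step 1: z^2 term in f*g comes from: (1)*(-4z^2) + (3z)*(5z) + (5z^2)*(1)
Step 2: = -4 + 15 + 5
Step 3: = 16

16


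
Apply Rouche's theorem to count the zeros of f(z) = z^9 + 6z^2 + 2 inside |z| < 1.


Step 1: On |z| = 1 the three terms have sizes |z^9| = 1^9 = 1, |6z^2| = 6*1^2 = 6, |2| = 2
Step 2: The dominant term is g(z) = 6z^2; let h(z) = z^9 + 2 so f = g + h
Step 3: On |z| = 1: |g| = 6 and |h| <= 1 + 2 = 3
Step 4: Since 6 > 3, |h| < |g| on |z| = 1, so by Rouche f has the same number of zeros as g inside |z| < 1
Step 5: g(z) = 6z^2 has 2 zeros (at the origin, multiplicity 2) inside |z| < 1. Answer = 2

2


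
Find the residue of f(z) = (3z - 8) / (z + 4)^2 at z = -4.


Step 1: Pole of order 2 at z = -4
Step 2: Res = lim d/dz [(z + 4)^2 * f(z)] as z -> -4
Step 3: (z + 4)^2 * f(z) = 3z - 8
Step 4: d/dz[3z - 8] = 3

3


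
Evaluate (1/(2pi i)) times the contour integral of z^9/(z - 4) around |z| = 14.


Step 1: f(z) = z^9, a = 4 is inside |z| = 14
Step 2: By Cauchy integral formula: (1/(2pi*i)) * integral = f(a)
Step 3: f(4) = 4^9 = 262144

262144


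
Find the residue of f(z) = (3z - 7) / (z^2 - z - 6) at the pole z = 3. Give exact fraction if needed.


Step 1: Q(z) = z^2 - z - 6 = (z - 3)(z + 2)
Step 2: Q'(z) = 2z - 1
Step 3: Q'(3) = 5, P(3) = 2
Step 4: Res = P(3)/Q'(3) = 2/5 = 2/5

2/5


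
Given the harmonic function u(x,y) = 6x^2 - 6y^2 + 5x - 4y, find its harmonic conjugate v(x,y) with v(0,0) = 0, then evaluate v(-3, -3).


Step 1: v_x = -u_y = 12y + 4
Step 2: v_y = u_x = 12x + 5
Step 3: v = 12xy + 4x + 5y + C
Step 4: v(0,0) = 0 => C = 0
Step 5: v(-3, -3) = 81

81


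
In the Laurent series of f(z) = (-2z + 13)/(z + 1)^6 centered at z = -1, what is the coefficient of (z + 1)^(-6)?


Step 1: Write the numerator in powers of (z + 1): -2z + 13 = -2(z + 1) + (-2*(-1) + 13) = -2(z + 1) + 15
Step 2: Divide by (z + 1)^6: f(z) = 15(z + 1)^(-6) - 2(z + 1)^(-5)
Step 3: This finite sum is the Laurent series of f about z = -1.
Step 4: Coefficient of (z + 1)^(-6) = -2*(-1) + 13 = 15

15


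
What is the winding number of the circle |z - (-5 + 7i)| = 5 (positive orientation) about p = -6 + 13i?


Step 1: Center c = (-5, 7), radius = 5
Step 2: |p - c|^2 = (-1)^2 + 6^2 = 37
Step 3: r^2 = 25
Step 4: |p-c| > r so winding number = 0

0


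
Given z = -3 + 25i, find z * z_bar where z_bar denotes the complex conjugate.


Step 1: conj(z) = -3 - 25i
Step 2: z * conj(z) = (-3)^2 + 25^2
Step 3: = 9 + 625 = 634

634


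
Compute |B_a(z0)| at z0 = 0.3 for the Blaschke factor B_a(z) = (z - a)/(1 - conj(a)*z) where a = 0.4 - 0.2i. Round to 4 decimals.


Step 1: Numerator z0 - a = 0.3 - (0.4 - 0.2i) = -0.1 + 0.2i
Step 2: Denominator 1 - conj(a)*z0 = 1 - (0.4 + 0.2i)*0.3 = 0.88 - 0.06i
Step 3: |z0 - a|^2 = (-0.1)^2 + 0.2^2 = 0.05; |1 - conj(a)*z0|^2 = 0.88^2 + (-0.06)^2 = 0.778
Step 4: |B_a(0.3)| = sqrt(0.05 / 0.778) = sqrt(0.064267)
Step 5: = 0.2535

0.2535


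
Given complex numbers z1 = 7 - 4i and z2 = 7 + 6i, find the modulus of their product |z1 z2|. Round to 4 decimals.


Step 1: |z1| = sqrt(7^2 + (-4)^2) = sqrt(65)
Step 2: |z2| = sqrt(7^2 + 6^2) = sqrt(85)
Step 3: |z1*z2| = |z1|*|z2| = sqrt(65) * sqrt(85) = sqrt(65 * 85) = sqrt(5525)
Step 4: = 74.3303

74.3303


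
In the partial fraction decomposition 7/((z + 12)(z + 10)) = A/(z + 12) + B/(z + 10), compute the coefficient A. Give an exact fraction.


Step 1: Multiply both sides by (z + 12) and set z = -12
Step 2: A = 7 / (-12 + 10)
Step 3: A = 7 / (-2)
Step 4: A = -7/2

-7/2


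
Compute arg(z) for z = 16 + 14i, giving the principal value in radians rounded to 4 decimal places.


Step 1: z = 16 + 14i
Step 2: arg(z) = atan2(14, 16)
Step 3: arg(z) = 0.7188

0.7188


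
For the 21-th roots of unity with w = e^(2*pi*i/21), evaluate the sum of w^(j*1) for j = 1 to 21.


Step 1: The sum sum_{j=1}^{n} w^(k*j) equals n if n | k, else 0.
Step 2: Here n = 21, k = 1
Step 3: Does n divide k? 21 | 1 -> False
Step 4: Sum = 0

0


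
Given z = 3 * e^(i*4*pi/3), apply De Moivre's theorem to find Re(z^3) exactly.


Step 1: By De Moivre's theorem, z^3 = 3^3 * e^(i*3*4*pi/3) = 27 * (cos(4*pi) + i*sin(4*pi))
Step 2: |z|^3 = 3^3 = 27
Step 3: Reduce the angle mod 2*pi: 4*pi - 4*pi = 0
Step 4: cos(0) = 1
Step 5: Re(z^3) = 27 * 1 = 27

27


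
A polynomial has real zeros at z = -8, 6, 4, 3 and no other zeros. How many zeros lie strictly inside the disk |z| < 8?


Step 1: Check each root:
  z = -8: |-8| = 8 >= 8
  z = 6: |6| = 6 < 8
  z = 4: |4| = 4 < 8
  z = 3: |3| = 3 < 8
Step 2: Count = 3

3


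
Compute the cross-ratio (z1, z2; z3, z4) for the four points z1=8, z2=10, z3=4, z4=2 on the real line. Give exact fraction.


Step 1: (z1-z3)(z2-z4) = 4 * 8 = 32
Step 2: (z1-z4)(z2-z3) = 6 * 6 = 36
Step 3: Cross-ratio = 32/36 = 8/9

8/9


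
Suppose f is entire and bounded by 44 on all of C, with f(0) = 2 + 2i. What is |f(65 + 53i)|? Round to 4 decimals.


Step 1: By Liouville's theorem, a bounded entire function is constant.
Step 2: f(z) = f(0) = 2 + 2i for all z.
Step 3: |f(w)| = |2 + 2i| = sqrt(4 + 4)
Step 4: = 2.8284

2.8284


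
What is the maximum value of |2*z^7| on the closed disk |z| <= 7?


Step 1: On |z| = 7, |f(z)| = 2 * |z|^7 = 2 * 7^7
Step 2: By maximum modulus principle, maximum is on boundary.
Step 3: Maximum = 2 * 823543 = 1647086

1647086


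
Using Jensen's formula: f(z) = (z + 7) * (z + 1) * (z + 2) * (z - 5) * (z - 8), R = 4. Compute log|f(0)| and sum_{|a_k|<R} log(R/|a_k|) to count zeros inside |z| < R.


Jensen's formula: (1/2pi)*integral log|f(Re^it)|dt = log|f(0)| + sum_{|a_k|<R} log(R/|a_k|)
Step 1: f(0) = 7 * 1 * 2 * (-5) * (-8) = 560
Step 2: log|f(0)| = log|-7| + log|-1| + log|-2| + log|5| + log|8| = 6.3279
Step 3: Zeros inside |z| < 4: -1, -2
Step 4: Jensen sum = log(4/1) + log(4/2) = 2.0794
Step 5: n(R) = number of terms in the Jensen sum = count of zeros inside |z| < 4 = 2

2


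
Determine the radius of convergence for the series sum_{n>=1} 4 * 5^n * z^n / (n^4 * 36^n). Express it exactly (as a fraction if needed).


Step 1: General term a_n = 4 * 5^n / (n^4 * 36^n)
Step 2: By the root test, |a_n|^(1/n) = 4^(1/n) * 5 / (n^(4/n) * 36) -> 5/36 as n -> infinity (since 4^(1/n) -> 1 and n^(4/n) -> 1)
Step 3: R = 1/lim|a_n|^(1/n) = 36/5

36/5


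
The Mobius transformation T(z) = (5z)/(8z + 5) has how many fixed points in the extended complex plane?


Step 1: Fixed points satisfy T(z) = z
Step 2: 8z^2 = 0
Step 3: Discriminant = 0^2 - 4*8*0 = 0
Step 4: Number of fixed points = 1

1


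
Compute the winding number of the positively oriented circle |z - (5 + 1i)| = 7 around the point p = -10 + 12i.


Step 1: Center c = (5, 1), radius = 7
Step 2: |p - c|^2 = (-15)^2 + 11^2 = 346
Step 3: r^2 = 49
Step 4: |p-c| > r so winding number = 0

0


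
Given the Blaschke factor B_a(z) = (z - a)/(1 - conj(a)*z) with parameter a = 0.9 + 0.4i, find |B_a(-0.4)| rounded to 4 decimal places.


Step 1: Numerator z0 - a = -0.4 - (0.9 + 0.4i) = -1.3 - 0.4i
Step 2: Denominator 1 - conj(a)*z0 = 1 - (0.9 - 0.4i)*(-0.4) = 1.36 - 0.16i
Step 3: |z0 - a|^2 = (-1.3)^2 + (-0.4)^2 = 1.85; |1 - conj(a)*z0|^2 = 1.36^2 + (-0.16)^2 = 1.8752
Step 4: |B_a(-0.4)| = sqrt(1.85 / 1.8752) = sqrt(0.986561)
Step 5: = 0.9933

0.9933
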